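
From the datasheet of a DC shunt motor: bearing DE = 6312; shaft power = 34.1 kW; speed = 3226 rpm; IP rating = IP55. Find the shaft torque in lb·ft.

ω = 2π × 3226/60 = 337.8 rad/s
τ = P/ω = 34100/337.8 = 100.9 N·m
In lb·ft: 100.9/1.356 = 74.4 lb·ft

74.4 lb·ft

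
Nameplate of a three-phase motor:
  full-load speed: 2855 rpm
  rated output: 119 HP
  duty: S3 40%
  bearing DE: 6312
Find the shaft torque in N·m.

297 N·m

P_out = 119 × 746 = 88774 W
ω = 2π × 2855/60 = 299 rad/s
τ = P_out/ω = 88774/299 = 297 N·m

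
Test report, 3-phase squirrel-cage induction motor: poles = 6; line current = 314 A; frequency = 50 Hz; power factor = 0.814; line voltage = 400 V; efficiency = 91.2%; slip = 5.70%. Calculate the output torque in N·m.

1640 N·m

P_in = √3·V·I·cosφ = 1.732 × 400 × 314 × 0.814 = 177077 W
P_out = η·P_in = 0.912 × 177077 = 161494 W
n_s = 120×50/6 = 1000 rpm; n = 1000×(1−0.057) = 943 rpm
ω = 2π×943/60 = 98.75 rad/s
τ = P_out/ω = 161494/98.75 = 1640 N·m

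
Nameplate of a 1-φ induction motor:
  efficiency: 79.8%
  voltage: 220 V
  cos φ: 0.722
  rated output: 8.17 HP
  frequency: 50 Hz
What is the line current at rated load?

P_out = 8.17 × 746 = 6095 W
P_in = P_out / η = 6095 / 0.798 = 7638 W
I = P_in / (V·cosφ) = 7638 / (220 × 0.722) = 48.1 A

48.1 A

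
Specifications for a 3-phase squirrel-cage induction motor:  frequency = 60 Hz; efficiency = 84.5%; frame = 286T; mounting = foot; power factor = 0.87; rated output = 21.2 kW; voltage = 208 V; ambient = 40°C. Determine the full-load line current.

80 A

P_out = 21.2 kW = 21200 W
P_in = P_out / η = 21200 / 0.845 = 25089 W
I_L = P_in / (√3·V_L·cosφ) = 25089 / (1.732 × 208 × 0.87) = 80 A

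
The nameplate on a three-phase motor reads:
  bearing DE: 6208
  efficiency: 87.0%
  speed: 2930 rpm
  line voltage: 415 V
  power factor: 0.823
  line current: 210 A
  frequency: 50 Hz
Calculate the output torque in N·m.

P_in = √3·V·I·cosφ = 1.732 × 415 × 210 × 0.823 = 124227 W
P_out = η·P_in = 0.87 × 124227 = 108077 W
n = 2930 rpm
ω = 2π×2930/60 = 306.8 rad/s
τ = P_out/ω = 108077/306.8 = 352 N·m

352 N·m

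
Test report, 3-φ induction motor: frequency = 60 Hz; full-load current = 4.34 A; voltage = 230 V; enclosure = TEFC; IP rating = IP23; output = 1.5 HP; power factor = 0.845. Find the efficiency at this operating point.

76.6 %

P_out = 1.5 × 746 = 1119 W
P_in = √3·V_L·I_L·cosφ = 1.732 × 230 × 4.34 × 0.845 = 1461 W
η = P_out / P_in = 1119 / 1461 = 0.766 = 76.6%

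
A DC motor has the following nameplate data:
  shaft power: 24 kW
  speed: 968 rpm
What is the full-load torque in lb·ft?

175 lb·ft

ω = 2π × 968/60 = 101.4 rad/s
τ = P/ω = 24000/101.4 = 236.7 N·m
In lb·ft: 236.7/1.356 = 175 lb·ft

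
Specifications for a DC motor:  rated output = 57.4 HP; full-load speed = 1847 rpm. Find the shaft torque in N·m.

221 N·m

P_out = 57.4 × 746 = 42820 W
ω = 2π × 1847/60 = 193.4 rad/s
τ = P_out/ω = 42820/193.4 = 221 N·m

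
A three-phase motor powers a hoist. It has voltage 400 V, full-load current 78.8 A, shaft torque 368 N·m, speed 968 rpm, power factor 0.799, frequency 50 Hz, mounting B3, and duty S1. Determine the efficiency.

ω = 2π × 968/60 = 101.4 rad/s; P_out = τω = 368 × 101.4 = 37315 W
P_in = √3·V_L·I_L·cosφ = 1.732 × 400 × 78.8 × 0.799 = 43620 W
η = P_out / P_in = 37315 / 43620 = 0.855 = 85.5%

85.5 %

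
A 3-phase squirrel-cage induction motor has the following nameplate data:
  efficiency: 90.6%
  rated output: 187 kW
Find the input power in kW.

P_out = 187000 W
P_in = P_out/η = 187000/0.906 = 206402 W = 206 kW

206 kW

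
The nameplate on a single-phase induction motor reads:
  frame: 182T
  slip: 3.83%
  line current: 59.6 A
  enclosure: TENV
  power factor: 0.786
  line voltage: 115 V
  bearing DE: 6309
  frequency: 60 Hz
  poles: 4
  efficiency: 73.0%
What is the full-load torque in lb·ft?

16 lb·ft

P_in = V·I·cosφ = 115 × 59.6 × 0.786 = 5387 W
P_out = η·P_in = 0.73 × 5387 = 3933 W
n_s = 120×60/4 = 1800 rpm; n = 1800×(1−0.0383) = 1731 rpm
ω = 2π×1731/60 = 181.3 rad/s
τ = P_out/ω = 3933/181.3 = 21.69 N·m
In lb·ft: 21.69/1.356 = 16 lb·ft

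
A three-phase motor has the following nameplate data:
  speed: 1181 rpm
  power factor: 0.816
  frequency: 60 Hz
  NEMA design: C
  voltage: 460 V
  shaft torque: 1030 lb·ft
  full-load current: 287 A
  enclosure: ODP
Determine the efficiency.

92.6 %

τ = 1030 lb·ft × 1.356 = 1397 N·m
ω = 2π × 1181/60 = 123.7 rad/s; P_out = τω = 1397 × 123.7 = 172809 W
P_in = √3·V_L·I_L·cosφ = 1.732 × 460 × 287 × 0.816 = 186585 W
η = P_out / P_in = 172809 / 186585 = 0.926 = 92.6%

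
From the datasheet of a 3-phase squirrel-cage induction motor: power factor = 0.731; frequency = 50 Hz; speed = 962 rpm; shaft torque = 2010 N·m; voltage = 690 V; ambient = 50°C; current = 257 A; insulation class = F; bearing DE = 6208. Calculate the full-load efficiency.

90.2 %

ω = 2π × 962/60 = 100.7 rad/s; P_out = τω = 2010 × 100.7 = 202407 W
P_in = √3·V_L·I_L·cosφ = 1.732 × 690 × 257 × 0.731 = 224516 W
η = P_out / P_in = 202407 / 224516 = 0.902 = 90.2%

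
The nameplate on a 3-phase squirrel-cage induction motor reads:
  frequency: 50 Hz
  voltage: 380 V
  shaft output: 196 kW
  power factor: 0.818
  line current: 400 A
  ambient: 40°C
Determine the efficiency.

P_out = 196 kW = 196000 W
P_in = √3·V_L·I_L·cosφ = 1.732 × 380 × 400 × 0.818 = 215350 W
η = P_out / P_in = 196000 / 215350 = 0.910 = 91.0%

91.0 %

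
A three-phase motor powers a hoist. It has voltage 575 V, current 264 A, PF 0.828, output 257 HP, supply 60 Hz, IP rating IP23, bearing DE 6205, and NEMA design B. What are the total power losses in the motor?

P_in = √3·V·I·cosφ = 1.732×575×264×0.828 = 217696 W
P_out = 257×746 = 191722 W
Losses = P_in − P_out = 217696 − 191722 = 25974 W

26 kW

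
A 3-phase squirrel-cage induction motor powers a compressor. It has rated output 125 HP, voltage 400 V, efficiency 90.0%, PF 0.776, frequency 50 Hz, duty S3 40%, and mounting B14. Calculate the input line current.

P_out = 125 × 746 = 93250 W
P_in = P_out / η = 93250 / 0.900 = 103611 W
I_L = P_in / (√3·V_L·cosφ) = 103611 / (1.732 × 400 × 0.776) = 193 A

193 A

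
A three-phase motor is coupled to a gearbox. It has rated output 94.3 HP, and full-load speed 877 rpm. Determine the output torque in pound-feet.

565 lb·ft

P_out = 94.3 × 746 = 70348 W
ω = 2π × 877/60 = 91.84 rad/s
τ = P_out/ω = 70348/91.84 = 766 N·m
In lb·ft: 766/1.356 = 565 lb·ft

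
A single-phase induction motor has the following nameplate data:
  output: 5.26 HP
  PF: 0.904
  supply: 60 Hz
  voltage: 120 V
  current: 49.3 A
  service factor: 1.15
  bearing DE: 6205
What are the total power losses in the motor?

P_in = V·I·cosφ = 120×49.3×0.904 = 5348 W
P_out = 5.26×746 = 3924 W
Losses = P_in − P_out = 5348 − 3924 = 1424 W

1.42 kW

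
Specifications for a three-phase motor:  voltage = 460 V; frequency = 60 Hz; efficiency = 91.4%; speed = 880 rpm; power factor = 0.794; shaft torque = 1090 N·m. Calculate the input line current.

ω = 2π×880/60 = 92.15 rad/s; P_out = τω = 1090 × 92.15 = 100444 W
P_in = P_out / η = 100444 / 0.914 = 109895 W
I_L = P_in / (√3·V_L·cosφ) = 109895 / (1.732 × 460 × 0.794) = 174 A

174 A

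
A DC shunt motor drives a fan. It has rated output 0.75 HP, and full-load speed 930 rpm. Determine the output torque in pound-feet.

P_out = 0.75 × 746 = 560 W
ω = 2π × 930/60 = 97.39 rad/s
τ = P_out/ω = 560/97.39 = 5.75 N·m
In lb·ft: 5.75/1.356 = 4.24 lb·ft

4.24 lb·ft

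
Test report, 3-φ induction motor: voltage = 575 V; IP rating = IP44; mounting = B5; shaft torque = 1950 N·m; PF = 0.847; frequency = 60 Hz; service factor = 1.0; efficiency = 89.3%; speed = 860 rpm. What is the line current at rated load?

ω = 2π×860/60 = 90.06 rad/s; P_out = τω = 1950 × 90.06 = 175617 W
P_in = P_out / η = 175617 / 0.893 = 196660 W
I_L = P_in / (√3·V_L·cosφ) = 196660 / (1.732 × 575 × 0.847) = 233 A

233 A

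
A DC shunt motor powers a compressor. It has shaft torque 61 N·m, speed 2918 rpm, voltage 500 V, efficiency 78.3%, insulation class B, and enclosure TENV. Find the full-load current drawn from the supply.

47.6 A

ω = 2π×2918/60 = 305.6 rad/s; P_out = τω = 61 × 305.6 = 18642 W
P_in = P_out / η = 18642 / 0.783 = 23808 W
I = P_in / V = 23808 / 500 = 47.6 A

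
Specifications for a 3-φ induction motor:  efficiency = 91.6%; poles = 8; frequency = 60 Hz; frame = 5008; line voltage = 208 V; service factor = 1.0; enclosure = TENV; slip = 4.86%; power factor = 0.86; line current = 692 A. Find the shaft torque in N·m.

P_in = √3·V·I·cosφ = 1.732 × 208 × 692 × 0.86 = 214396 W
P_out = η·P_in = 0.916 × 214396 = 196387 W
n_s = 120×60/8 = 900 rpm; n = 900×(1−0.0486) = 856 rpm
ω = 2π×856/60 = 89.64 rad/s
τ = P_out/ω = 196387/89.64 = 2190 N·m

2190 N·m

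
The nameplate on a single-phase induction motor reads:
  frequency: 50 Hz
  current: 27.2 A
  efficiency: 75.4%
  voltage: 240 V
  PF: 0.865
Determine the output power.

4.26 kW

P_in = V·I·cosφ = 240 × 27.2 × 0.865 = 5647 W
P_out = η·P_in = 0.754 × 5647 = 4258 W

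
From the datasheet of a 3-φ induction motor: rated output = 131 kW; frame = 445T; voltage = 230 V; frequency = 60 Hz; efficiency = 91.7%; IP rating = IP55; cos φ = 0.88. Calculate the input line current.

408 A

P_out = 131 kW = 131000 W
P_in = P_out / η = 131000 / 0.917 = 142857 W
I_L = P_in / (√3·V_L·cosφ) = 142857 / (1.732 × 230 × 0.88) = 408 A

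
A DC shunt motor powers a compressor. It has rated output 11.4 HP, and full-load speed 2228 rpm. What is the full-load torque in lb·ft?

26.9 lb·ft

P_out = 11.4 × 746 = 8504 W
ω = 2π × 2228/60 = 233.3 rad/s
τ = P_out/ω = 8504/233.3 = 36.45 N·m
In lb·ft: 36.45/1.356 = 26.9 lb·ft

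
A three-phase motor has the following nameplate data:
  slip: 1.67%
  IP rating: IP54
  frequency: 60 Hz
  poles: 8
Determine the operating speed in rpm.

885 rpm

n_s = 120f/p = 120×60/8 = 900 rpm
n = n_s(1 − s) = 900 × (1 − 0.0167) = 885 rpm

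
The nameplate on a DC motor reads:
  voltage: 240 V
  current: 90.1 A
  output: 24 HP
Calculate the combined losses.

P_in = V·I = 240×90.1 = 21624 W
P_out = 24×746 = 17904 W
Losses = P_in − P_out = 21624 − 17904 = 3720 W

3720 W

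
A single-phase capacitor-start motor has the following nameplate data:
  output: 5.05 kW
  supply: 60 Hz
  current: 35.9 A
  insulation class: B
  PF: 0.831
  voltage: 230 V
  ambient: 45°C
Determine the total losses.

1810 W

P_in = V·I·cosφ = 230×35.9×0.831 = 6862 W
P_out = 5050 W
Losses = P_in − P_out = 6862 − 5050 = 1812 W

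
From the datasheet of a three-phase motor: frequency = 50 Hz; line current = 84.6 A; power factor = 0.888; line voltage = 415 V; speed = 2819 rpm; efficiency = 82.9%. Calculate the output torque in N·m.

152 N·m

P_in = √3·V·I·cosφ = 1.732 × 415 × 84.6 × 0.888 = 53998 W
P_out = η·P_in = 0.829 × 53998 = 44764 W
n = 2819 rpm
ω = 2π×2819/60 = 295.2 rad/s
τ = P_out/ω = 44764/295.2 = 152 N·m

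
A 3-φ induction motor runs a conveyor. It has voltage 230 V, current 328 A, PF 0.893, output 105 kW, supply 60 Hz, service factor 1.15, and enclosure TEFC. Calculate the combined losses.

11700 W

P_in = √3·V·I·cosφ = 1.732×230×328×0.893 = 116681 W
P_out = 105000 W
Losses = P_in − P_out = 116681 − 105000 = 11681 W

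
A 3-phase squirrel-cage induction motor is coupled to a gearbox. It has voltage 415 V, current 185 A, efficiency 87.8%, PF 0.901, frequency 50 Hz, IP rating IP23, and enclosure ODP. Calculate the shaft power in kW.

P_in = √3·V·I·cosφ = 1.732 × 415 × 185 × 0.901 = 119810 W
P_out = η·P_in = 0.878 × 119810 = 105193 W

105 kW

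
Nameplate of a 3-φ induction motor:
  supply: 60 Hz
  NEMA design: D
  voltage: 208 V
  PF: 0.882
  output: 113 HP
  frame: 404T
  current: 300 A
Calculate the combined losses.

11000 W

P_in = √3·V·I·cosφ = 1.732×208×300×0.882 = 95324 W
P_out = 113×746 = 84298 W
Losses = P_in − P_out = 95324 − 84298 = 11026 W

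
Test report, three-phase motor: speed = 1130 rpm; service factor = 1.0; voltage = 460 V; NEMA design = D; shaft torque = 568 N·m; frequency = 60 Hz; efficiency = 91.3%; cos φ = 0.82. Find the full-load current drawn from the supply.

113 A

ω = 2π×1130/60 = 118.3 rad/s; P_out = τω = 568 × 118.3 = 67194 W
P_in = P_out / η = 67194 / 0.913 = 73597 W
I_L = P_in / (√3·V_L·cosφ) = 73597 / (1.732 × 460 × 0.82) = 113 A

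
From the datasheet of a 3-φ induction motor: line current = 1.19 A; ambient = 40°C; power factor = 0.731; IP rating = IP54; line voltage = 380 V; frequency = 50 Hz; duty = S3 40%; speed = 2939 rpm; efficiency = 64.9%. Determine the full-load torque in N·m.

P_in = √3·V·I·cosφ = 1.732 × 380 × 1.19 × 0.731 = 573 W
P_out = η·P_in = 0.649 × 573 = 372 W
n = 2939 rpm
ω = 2π×2939/60 = 307.8 rad/s
τ = P_out/ω = 372/307.8 = 1.21 N·m

1.21 N·m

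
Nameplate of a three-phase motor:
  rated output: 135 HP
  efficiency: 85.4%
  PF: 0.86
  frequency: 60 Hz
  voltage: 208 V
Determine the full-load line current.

P_out = 135 × 746 = 100710 W
P_in = P_out / η = 100710 / 0.854 = 117927 W
I_L = P_in / (√3·V_L·cosφ) = 117927 / (1.732 × 208 × 0.86) = 381 A

381 A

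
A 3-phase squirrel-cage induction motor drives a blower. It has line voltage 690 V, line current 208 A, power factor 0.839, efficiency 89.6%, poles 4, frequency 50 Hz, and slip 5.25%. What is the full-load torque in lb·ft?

P_in = √3·V·I·cosφ = 1.732 × 690 × 208 × 0.839 = 208556 W
P_out = η·P_in = 0.896 × 208556 = 186866 W
n_s = 120×50/4 = 1500 rpm; n = 1500×(1−0.0525) = 1421 rpm
ω = 2π×1421/60 = 148.8 rad/s
τ = P_out/ω = 186866/148.8 = 1256 N·m
In lb·ft: 1256/1.356 = 926 lb·ft

926 lb·ft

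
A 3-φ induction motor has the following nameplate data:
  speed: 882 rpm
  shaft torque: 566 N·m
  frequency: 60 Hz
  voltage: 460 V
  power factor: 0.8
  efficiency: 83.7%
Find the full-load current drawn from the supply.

98 A

ω = 2π×882/60 = 92.36 rad/s; P_out = τω = 566 × 92.36 = 52276 W
P_in = P_out / η = 52276 / 0.837 = 62456 W
I_L = P_in / (√3·V_L·cosφ) = 62456 / (1.732 × 460 × 0.8) = 98 A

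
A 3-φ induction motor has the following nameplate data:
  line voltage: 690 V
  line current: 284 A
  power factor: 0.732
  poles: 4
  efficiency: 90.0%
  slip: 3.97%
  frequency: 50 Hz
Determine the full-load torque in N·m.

1480 N·m

P_in = √3·V·I·cosφ = 1.732 × 690 × 284 × 0.732 = 248443 W
P_out = η·P_in = 0.9 × 248443 = 223599 W
n_s = 120×50/4 = 1500 rpm; n = 1500×(1−0.0397) = 1440 rpm
ω = 2π×1440/60 = 150.8 rad/s
τ = P_out/ω = 223599/150.8 = 1480 N·m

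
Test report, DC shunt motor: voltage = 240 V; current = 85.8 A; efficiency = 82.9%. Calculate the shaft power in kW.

17.1 kW

P_in = V·I = 240 × 85.8 = 20592 W
P_out = η·P_in = 0.829 × 20592 = 17071 W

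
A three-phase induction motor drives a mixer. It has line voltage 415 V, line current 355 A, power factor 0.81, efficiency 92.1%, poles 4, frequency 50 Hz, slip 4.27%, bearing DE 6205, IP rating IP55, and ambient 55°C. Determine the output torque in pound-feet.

934 lb·ft

P_in = √3·V·I·cosφ = 1.732 × 415 × 355 × 0.81 = 206685 W
P_out = η·P_in = 0.921 × 206685 = 190357 W
n_s = 120×50/4 = 1500 rpm; n = 1500×(1−0.0427) = 1436 rpm
ω = 2π×1436/60 = 150.4 rad/s
τ = P_out/ω = 190357/150.4 = 1266 N·m
In lb·ft: 1266/1.356 = 934 lb·ft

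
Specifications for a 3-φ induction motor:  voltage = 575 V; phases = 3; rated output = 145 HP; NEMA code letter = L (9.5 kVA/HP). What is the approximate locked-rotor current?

1380 A

S_LR = 9.5 × 145 = 1377.5 kVA
I_LR = S_LR/(√3·V_L) = 1377500/(1.732×575) = 1380 A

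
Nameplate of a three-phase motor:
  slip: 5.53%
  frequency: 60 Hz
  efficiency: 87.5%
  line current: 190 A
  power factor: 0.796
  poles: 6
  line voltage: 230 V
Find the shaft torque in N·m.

444 N·m

P_in = √3·V·I·cosφ = 1.732 × 230 × 190 × 0.796 = 60248 W
P_out = η·P_in = 0.875 × 60248 = 52717 W
n_s = 120×60/6 = 1200 rpm; n = 1200×(1−0.0553) = 1134 rpm
ω = 2π×1134/60 = 118.8 rad/s
τ = P_out/ω = 52717/118.8 = 444 N·m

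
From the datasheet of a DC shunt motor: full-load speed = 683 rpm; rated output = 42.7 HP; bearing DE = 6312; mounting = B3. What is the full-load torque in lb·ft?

328 lb·ft

P_out = 42.7 × 746 = 31854 W
ω = 2π × 683/60 = 71.52 rad/s
τ = P_out/ω = 31854/71.52 = 445.4 N·m
In lb·ft: 445.4/1.356 = 328 lb·ft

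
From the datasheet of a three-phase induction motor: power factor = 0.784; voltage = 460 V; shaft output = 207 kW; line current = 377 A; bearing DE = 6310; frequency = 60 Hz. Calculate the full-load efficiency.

87.9 %

P_out = 207 kW = 207000 W
P_in = √3·V_L·I_L·cosφ = 1.732 × 460 × 377 × 0.784 = 235485 W
η = P_out / P_in = 207000 / 235485 = 0.879 = 87.9%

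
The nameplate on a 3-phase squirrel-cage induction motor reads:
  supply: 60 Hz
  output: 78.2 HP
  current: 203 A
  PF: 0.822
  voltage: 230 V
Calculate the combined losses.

P_in = √3·V·I·cosφ = 1.732×230×203×0.822 = 66473 W
P_out = 78.2×746 = 58337 W
Losses = P_in − P_out = 66473 − 58337 = 8136 W

8140 W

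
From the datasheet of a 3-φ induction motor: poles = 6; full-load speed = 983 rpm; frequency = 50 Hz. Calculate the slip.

1.70 %

n_s = 120f/p = 120×50/6 = 1000 rpm
s = (n_s − n)/n_s = (1000 − 983)/1000 = 0.0170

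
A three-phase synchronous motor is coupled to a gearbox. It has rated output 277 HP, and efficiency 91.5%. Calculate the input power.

P_out = 277 × 746 = 206642 W
P_in = P_out/η = 206642/0.915 = 225838 W = 226 kW

226 kW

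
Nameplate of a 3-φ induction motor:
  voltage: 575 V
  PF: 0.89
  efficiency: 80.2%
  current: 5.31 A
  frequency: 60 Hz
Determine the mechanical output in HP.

P_in = √3·V·I·cosφ = 1.732 × 575 × 5.31 × 0.89 = 4707 W
P_out = η·P_in = 0.802 × 4707 = 3775 W
= 3775/746 = 5.06 HP

5.06 HP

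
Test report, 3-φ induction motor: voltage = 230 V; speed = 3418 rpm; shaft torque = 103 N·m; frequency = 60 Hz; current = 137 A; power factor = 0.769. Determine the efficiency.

87.8 %

ω = 2π × 3418/60 = 357.9 rad/s; P_out = τω = 103 × 357.9 = 36864 W
P_in = √3·V_L·I_L·cosφ = 1.732 × 230 × 137 × 0.769 = 41968 W
η = P_out / P_in = 36864 / 41968 = 0.878 = 87.8%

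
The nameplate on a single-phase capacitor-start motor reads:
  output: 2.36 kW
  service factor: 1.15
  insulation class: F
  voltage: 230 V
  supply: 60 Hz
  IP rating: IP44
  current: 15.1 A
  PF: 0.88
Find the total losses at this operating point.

696 W

P_in = V·I·cosφ = 230×15.1×0.88 = 3056 W
P_out = 2360 W
Losses = P_in − P_out = 3056 − 2360 = 696 W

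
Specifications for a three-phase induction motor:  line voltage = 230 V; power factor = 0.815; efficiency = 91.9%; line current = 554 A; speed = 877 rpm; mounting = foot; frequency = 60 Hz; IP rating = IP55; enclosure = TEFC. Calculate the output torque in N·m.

1800 N·m

P_in = √3·V·I·cosφ = 1.732 × 230 × 554 × 0.815 = 179864 W
P_out = η·P_in = 0.919 × 179864 = 165295 W
n = 877 rpm
ω = 2π×877/60 = 91.84 rad/s
τ = P_out/ω = 165295/91.84 = 1800 N·m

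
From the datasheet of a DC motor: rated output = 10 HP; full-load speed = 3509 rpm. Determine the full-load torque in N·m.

20.3 N·m

P_out = 10 × 746 = 7460 W
ω = 2π × 3509/60 = 367.5 rad/s
τ = P_out/ω = 7460/367.5 = 20.3 N·m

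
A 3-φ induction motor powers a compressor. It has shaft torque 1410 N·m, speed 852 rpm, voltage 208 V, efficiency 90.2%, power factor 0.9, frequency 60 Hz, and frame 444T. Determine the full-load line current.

ω = 2π×852/60 = 89.22 rad/s; P_out = τω = 1410 × 89.22 = 125800 W
P_in = P_out / η = 125800 / 0.902 = 139468 W
I_L = P_in / (√3·V_L·cosφ) = 139468 / (1.732 × 208 × 0.9) = 430 A

430 A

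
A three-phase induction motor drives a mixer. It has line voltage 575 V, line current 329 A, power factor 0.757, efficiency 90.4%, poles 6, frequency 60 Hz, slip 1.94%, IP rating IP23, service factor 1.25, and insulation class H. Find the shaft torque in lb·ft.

P_in = √3·V·I·cosφ = 1.732 × 575 × 329 × 0.757 = 248032 W
P_out = η·P_in = 0.904 × 248032 = 224221 W
n_s = 120×60/6 = 1200 rpm; n = 1200×(1−0.0194) = 1177 rpm
ω = 2π×1177/60 = 123.3 rad/s
τ = P_out/ω = 224221/123.3 = 1818 N·m
In lb·ft: 1818/1.356 = 1340 lb·ft

1340 lb·ft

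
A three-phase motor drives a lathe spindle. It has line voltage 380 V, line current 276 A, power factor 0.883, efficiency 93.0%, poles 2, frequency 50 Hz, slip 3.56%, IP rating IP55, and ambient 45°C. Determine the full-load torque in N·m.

P_in = √3·V·I·cosφ = 1.732 × 380 × 276 × 0.883 = 160399 W
P_out = η·P_in = 0.93 × 160399 = 149171 W
n_s = 120×50/2 = 3000 rpm; n = 3000×(1−0.0356) = 2893 rpm
ω = 2π×2893/60 = 303 rad/s
τ = P_out/ω = 149171/303 = 492 N·m

492 N·m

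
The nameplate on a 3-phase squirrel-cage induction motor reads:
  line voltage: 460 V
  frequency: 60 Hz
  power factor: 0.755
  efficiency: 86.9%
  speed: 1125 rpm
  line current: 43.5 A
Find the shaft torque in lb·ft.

142 lb·ft

P_in = √3·V·I·cosφ = 1.732 × 460 × 43.5 × 0.755 = 26166 W
P_out = η·P_in = 0.869 × 26166 = 22738 W
n = 1125 rpm
ω = 2π×1125/60 = 117.8 rad/s
τ = P_out/ω = 22738/117.8 = 193 N·m
In lb·ft: 193/1.356 = 142 lb·ft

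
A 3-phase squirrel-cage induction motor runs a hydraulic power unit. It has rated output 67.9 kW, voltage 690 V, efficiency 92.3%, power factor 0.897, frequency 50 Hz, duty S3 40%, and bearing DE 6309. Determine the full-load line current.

68.6 A

P_out = 67.9 kW = 67900 W
P_in = P_out / η = 67900 / 0.923 = 73564 W
I_L = P_in / (√3·V_L·cosφ) = 73564 / (1.732 × 690 × 0.897) = 68.6 A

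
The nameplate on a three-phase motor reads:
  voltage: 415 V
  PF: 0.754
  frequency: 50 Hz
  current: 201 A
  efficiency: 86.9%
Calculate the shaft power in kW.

94.7 kW

P_in = √3·V·I·cosφ = 1.732 × 415 × 201 × 0.754 = 108934 W
P_out = η·P_in = 0.869 × 108934 = 94664 W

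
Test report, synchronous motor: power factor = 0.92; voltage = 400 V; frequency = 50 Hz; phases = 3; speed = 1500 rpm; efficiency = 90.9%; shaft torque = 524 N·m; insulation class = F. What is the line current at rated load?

142 A

ω = 2π×1500/60 = 157.1 rad/s; P_out = τω = 524 × 157.1 = 82320 W
P_in = P_out / η = 82320 / 0.909 = 90561 W
I_L = P_in / (√3·V_L·cosφ) = 90561 / (1.732 × 400 × 0.92) = 142 A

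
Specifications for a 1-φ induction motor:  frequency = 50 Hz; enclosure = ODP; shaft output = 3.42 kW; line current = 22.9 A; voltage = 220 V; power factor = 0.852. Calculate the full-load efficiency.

P_out = 3.42 kW = 3420 W
P_in = V·I·cosφ = 220 × 22.9 × 0.852 = 4292 W
η = P_out / P_in = 3420 / 4292 = 0.797 = 79.7%

79.7 %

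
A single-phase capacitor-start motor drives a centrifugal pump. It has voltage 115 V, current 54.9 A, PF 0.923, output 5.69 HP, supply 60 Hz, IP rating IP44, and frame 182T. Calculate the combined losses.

1580 W

P_in = V·I·cosφ = 115×54.9×0.923 = 5827 W
P_out = 5.69×746 = 4245 W
Losses = P_in − P_out = 5827 − 4245 = 1582 W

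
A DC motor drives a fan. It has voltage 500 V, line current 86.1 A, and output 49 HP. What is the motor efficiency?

P_out = 49 × 746 = 36554 W
P_in = V·I = 500 × 86.1 = 43050 W
η = P_out / P_in = 36554 / 43050 = 0.849 = 84.9%

84.9 %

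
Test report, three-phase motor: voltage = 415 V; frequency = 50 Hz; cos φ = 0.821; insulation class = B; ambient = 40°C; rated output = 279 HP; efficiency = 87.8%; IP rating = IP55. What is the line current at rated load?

P_out = 279 × 746 = 208134 W
P_in = P_out / η = 208134 / 0.878 = 237055 W
I_L = P_in / (√3·V_L·cosφ) = 237055 / (1.732 × 415 × 0.821) = 402 A

402 A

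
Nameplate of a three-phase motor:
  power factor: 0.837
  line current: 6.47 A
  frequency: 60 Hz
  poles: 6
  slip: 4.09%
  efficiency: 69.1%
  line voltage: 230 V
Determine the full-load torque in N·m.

P_in = √3·V·I·cosφ = 1.732 × 230 × 6.47 × 0.837 = 2157 W
P_out = η·P_in = 0.691 × 2157 = 1490 W
n_s = 120×60/6 = 1200 rpm; n = 1200×(1−0.0409) = 1151 rpm
ω = 2π×1151/60 = 120.5 rad/s
τ = P_out/ω = 1490/120.5 = 12.4 N·m

12.4 N·m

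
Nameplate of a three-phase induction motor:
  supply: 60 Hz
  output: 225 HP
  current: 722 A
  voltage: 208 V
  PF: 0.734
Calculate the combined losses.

23.1 kW

P_in = √3·V·I·cosφ = 1.732×208×722×0.734 = 190917 W
P_out = 225×746 = 167850 W
Losses = P_in − P_out = 190917 − 167850 = 23067 W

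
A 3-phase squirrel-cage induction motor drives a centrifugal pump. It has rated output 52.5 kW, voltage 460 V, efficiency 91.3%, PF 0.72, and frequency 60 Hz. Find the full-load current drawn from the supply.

100 A

P_out = 52.5 kW = 52500 W
P_in = P_out / η = 52500 / 0.913 = 57503 W
I_L = P_in / (√3·V_L·cosφ) = 57503 / (1.732 × 460 × 0.72) = 100 A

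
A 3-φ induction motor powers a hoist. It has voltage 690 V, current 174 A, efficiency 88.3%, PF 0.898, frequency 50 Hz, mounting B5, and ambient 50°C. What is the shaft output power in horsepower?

P_in = √3·V·I·cosφ = 1.732 × 690 × 174 × 0.898 = 186734 W
P_out = η·P_in = 0.883 × 186734 = 164886 W
= 164886/746 = 221 HP

221 HP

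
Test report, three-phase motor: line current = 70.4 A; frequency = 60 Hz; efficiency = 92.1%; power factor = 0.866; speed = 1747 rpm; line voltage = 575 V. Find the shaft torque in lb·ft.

P_in = √3·V·I·cosφ = 1.732 × 575 × 70.4 × 0.866 = 60716 W
P_out = η·P_in = 0.921 × 60716 = 55919 W
n = 1747 rpm
ω = 2π×1747/60 = 182.9 rad/s
τ = P_out/ω = 55919/182.9 = 305.7 N·m
In lb·ft: 305.7/1.356 = 225 lb·ft

225 lb·ft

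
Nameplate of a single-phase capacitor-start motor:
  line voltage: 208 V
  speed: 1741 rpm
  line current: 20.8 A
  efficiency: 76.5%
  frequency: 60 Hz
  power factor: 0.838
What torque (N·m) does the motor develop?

P_in = V·I·cosφ = 208 × 20.8 × 0.838 = 3626 W
P_out = η·P_in = 0.765 × 3626 = 2774 W
n = 1741 rpm
ω = 2π×1741/60 = 182.3 rad/s
τ = P_out/ω = 2774/182.3 = 15.2 N·m

15.2 N·m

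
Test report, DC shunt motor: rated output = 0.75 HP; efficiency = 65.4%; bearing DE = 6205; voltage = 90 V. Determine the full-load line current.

9.51 A

P_out = 0.75 × 746 = 560 W
P_in = P_out / η = 560 / 0.654 = 856 W
I = P_in / V = 856 / 90 = 9.51 A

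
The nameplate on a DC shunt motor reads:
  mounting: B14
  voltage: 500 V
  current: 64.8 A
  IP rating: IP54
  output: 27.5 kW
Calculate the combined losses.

4900 W

P_in = V·I = 500×64.8 = 32400 W
P_out = 27500 W
Losses = P_in − P_out = 32400 − 27500 = 4900 W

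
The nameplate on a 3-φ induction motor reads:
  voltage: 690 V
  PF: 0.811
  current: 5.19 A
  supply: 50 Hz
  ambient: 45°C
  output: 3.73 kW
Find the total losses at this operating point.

1.3 kW

P_in = √3·V·I·cosφ = 1.732×690×5.19×0.811 = 5030 W
P_out = 3730 W
Losses = P_in − P_out = 5030 − 3730 = 1300 W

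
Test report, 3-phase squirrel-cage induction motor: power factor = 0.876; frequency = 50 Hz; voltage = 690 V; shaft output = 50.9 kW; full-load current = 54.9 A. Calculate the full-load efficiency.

P_out = 50.9 kW = 50900 W
P_in = √3·V_L·I_L·cosφ = 1.732 × 690 × 54.9 × 0.876 = 57474 W
η = P_out / P_in = 50900 / 57474 = 0.886 = 88.6%

88.6 %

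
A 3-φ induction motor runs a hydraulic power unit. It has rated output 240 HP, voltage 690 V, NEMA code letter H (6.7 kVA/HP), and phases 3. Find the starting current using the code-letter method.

1350 A

S_LR = 6.7 × 240 = 1608 kVA
I_LR = S_LR/(√3·V_L) = 1608000/(1.732×690) = 1350 A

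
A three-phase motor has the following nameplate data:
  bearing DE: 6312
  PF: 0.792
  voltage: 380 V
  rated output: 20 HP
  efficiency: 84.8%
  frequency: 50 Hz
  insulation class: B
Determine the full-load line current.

P_out = 20 × 746 = 14920 W
P_in = P_out / η = 14920 / 0.848 = 17594 W
I_L = P_in / (√3·V_L·cosφ) = 17594 / (1.732 × 380 × 0.792) = 33.8 A

33.8 A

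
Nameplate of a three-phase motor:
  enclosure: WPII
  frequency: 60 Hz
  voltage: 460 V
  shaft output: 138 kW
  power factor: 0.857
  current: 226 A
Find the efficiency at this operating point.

89.4 %

P_out = 138 kW = 138000 W
P_in = √3·V_L·I_L·cosφ = 1.732 × 460 × 226 × 0.857 = 154310 W
η = P_out / P_in = 138000 / 154310 = 0.894 = 89.4%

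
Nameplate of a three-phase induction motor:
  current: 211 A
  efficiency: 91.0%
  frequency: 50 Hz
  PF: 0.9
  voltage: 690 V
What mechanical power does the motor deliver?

P_in = √3·V·I·cosφ = 1.732 × 690 × 211 × 0.9 = 226946 W
P_out = η·P_in = 0.91 × 226946 = 206521 W

207 kW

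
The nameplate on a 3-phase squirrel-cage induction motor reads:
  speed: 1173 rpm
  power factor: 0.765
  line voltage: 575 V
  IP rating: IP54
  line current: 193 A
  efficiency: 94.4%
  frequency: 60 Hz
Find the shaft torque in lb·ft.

P_in = √3·V·I·cosφ = 1.732 × 575 × 193 × 0.765 = 147040 W
P_out = η·P_in = 0.944 × 147040 = 138806 W
n = 1173 rpm
ω = 2π×1173/60 = 122.8 rad/s
τ = P_out/ω = 138806/122.8 = 1130 N·m
In lb·ft: 1130/1.356 = 833 lb·ft

833 lb·ft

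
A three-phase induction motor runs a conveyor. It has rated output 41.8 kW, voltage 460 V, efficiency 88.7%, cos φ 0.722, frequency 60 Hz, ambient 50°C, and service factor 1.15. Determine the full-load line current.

81.9 A

P_out = 41.8 kW = 41800 W
P_in = P_out / η = 41800 / 0.887 = 47125 W
I_L = P_in / (√3·V_L·cosφ) = 47125 / (1.732 × 460 × 0.722) = 81.9 A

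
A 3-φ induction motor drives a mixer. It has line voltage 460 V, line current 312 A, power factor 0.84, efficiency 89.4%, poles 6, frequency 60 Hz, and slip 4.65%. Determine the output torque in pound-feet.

1150 lb·ft

P_in = √3·V·I·cosφ = 1.732 × 460 × 312 × 0.84 = 208804 W
P_out = η·P_in = 0.894 × 208804 = 186671 W
n_s = 120×60/6 = 1200 rpm; n = 1200×(1−0.0465) = 1144 rpm
ω = 2π×1144/60 = 119.8 rad/s
τ = P_out/ω = 186671/119.8 = 1558 N·m
In lb·ft: 1558/1.356 = 1150 lb·ft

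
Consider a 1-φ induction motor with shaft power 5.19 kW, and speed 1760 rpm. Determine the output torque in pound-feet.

ω = 2π × 1760/60 = 184.3 rad/s
τ = P/ω = 5190/184.3 = 28.16 N·m
In lb·ft: 28.16/1.356 = 20.8 lb·ft

20.8 lb·ft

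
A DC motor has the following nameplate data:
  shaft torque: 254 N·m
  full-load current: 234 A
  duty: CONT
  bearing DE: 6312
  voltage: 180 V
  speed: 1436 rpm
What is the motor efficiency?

90.7 %

ω = 2π × 1436/60 = 150.4 rad/s; P_out = τω = 254 × 150.4 = 38202 W
P_in = V·I = 180 × 234 = 42120 W
η = P_out / P_in = 38202 / 42120 = 0.907 = 90.7%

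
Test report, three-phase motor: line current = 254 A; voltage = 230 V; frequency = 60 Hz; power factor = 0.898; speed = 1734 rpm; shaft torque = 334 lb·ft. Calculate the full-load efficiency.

τ = 334 lb·ft × 1.356 = 452.9 N·m
ω = 2π × 1734/60 = 181.6 rad/s; P_out = τω = 452.9 × 181.6 = 82247 W
P_in = √3·V_L·I_L·cosφ = 1.732 × 230 × 254 × 0.898 = 90863 W
η = P_out / P_in = 82247 / 90863 = 0.905 = 90.5%

90.5 %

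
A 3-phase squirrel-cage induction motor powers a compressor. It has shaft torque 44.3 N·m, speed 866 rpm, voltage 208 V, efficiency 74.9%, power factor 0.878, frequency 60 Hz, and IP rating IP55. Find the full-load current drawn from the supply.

ω = 2π×866/60 = 90.69 rad/s; P_out = τω = 44.3 × 90.69 = 4018 W
P_in = P_out / η = 4018 / 0.749 = 5364 W
I_L = P_in / (√3·V_L·cosφ) = 5364 / (1.732 × 208 × 0.878) = 17 A

17 A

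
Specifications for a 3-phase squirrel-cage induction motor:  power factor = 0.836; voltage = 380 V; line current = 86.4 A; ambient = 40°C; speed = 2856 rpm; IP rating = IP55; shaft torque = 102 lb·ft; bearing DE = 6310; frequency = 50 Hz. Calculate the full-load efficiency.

87.0 %

τ = 102 lb·ft × 1.356 = 138.3 N·m
ω = 2π × 2856/60 = 299.1 rad/s; P_out = τω = 138.3 × 299.1 = 41366 W
P_in = √3·V_L·I_L·cosφ = 1.732 × 380 × 86.4 × 0.836 = 47539 W
η = P_out / P_in = 41366 / 47539 = 0.870 = 87.0%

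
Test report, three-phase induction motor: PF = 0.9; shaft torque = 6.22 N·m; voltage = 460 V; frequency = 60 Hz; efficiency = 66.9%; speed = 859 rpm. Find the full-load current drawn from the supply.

ω = 2π×859/60 = 89.95 rad/s; P_out = τω = 6.22 × 89.95 = 559 W
P_in = P_out / η = 559 / 0.669 = 836 W
I_L = P_in / (√3·V_L·cosφ) = 836 / (1.732 × 460 × 0.9) = 1.17 A

1.17 A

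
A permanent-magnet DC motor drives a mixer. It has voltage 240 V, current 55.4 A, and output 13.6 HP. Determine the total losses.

3.15 kW

P_in = V·I = 240×55.4 = 13296 W
P_out = 13.6×746 = 10146 W
Losses = P_in − P_out = 13296 − 10146 = 3150 W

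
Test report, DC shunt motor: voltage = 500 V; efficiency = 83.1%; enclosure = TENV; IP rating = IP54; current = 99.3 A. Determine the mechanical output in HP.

P_in = V·I = 500 × 99.3 = 49650 W
P_out = η·P_in = 0.831 × 49650 = 41259 W
= 41259/746 = 55.3 HP

55.3 HP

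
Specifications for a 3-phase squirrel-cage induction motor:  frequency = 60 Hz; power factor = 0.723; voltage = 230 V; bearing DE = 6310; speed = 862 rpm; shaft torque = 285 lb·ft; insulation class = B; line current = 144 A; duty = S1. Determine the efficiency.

τ = 285 lb·ft × 1.356 = 386.5 N·m
ω = 2π × 862/60 = 90.27 rad/s; P_out = τω = 386.5 × 90.27 = 34889 W
P_in = √3·V_L·I_L·cosφ = 1.732 × 230 × 144 × 0.723 = 41474 W
η = P_out / P_in = 34889 / 41474 = 0.841 = 84.1%

84.1 %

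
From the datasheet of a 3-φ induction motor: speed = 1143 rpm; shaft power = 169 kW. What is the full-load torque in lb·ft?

ω = 2π × 1143/60 = 119.7 rad/s
τ = P/ω = 169000/119.7 = 1412 N·m
In lb·ft: 1412/1.356 = 1040 lb·ft

1040 lb·ft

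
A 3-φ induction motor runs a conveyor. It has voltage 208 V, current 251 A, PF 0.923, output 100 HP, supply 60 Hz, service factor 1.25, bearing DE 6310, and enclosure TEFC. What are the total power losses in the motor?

8.86 kW

P_in = √3·V·I·cosφ = 1.732×208×251×0.923 = 83462 W
P_out = 100×746 = 74600 W
Losses = P_in − P_out = 83462 − 74600 = 8862 W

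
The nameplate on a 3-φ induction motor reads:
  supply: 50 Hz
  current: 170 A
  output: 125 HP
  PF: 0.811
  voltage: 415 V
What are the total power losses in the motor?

P_in = √3·V·I·cosφ = 1.732×415×170×0.811 = 99098 W
P_out = 125×746 = 93250 W
Losses = P_in − P_out = 99098 − 93250 = 5848 W

5.85 kW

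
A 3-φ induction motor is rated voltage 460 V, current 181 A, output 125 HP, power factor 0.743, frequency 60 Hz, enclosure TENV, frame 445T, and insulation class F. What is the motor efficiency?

87.0 %

P_out = 125 × 746 = 93250 W
P_in = √3·V_L·I_L·cosφ = 1.732 × 460 × 181 × 0.743 = 107145 W
η = P_out / P_in = 93250 / 107145 = 0.870 = 87.0%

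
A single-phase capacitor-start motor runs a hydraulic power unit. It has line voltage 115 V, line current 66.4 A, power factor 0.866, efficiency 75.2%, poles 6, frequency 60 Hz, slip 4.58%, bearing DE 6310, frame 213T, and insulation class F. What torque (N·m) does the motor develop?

41.5 N·m

P_in = V·I·cosφ = 115 × 66.4 × 0.866 = 6613 W
P_out = η·P_in = 0.752 × 6613 = 4973 W
n_s = 120×60/6 = 1200 rpm; n = 1200×(1−0.0458) = 1145 rpm
ω = 2π×1145/60 = 119.9 rad/s
τ = P_out/ω = 4973/119.9 = 41.5 N·m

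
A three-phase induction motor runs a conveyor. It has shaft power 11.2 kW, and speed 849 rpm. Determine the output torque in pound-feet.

ω = 2π × 849/60 = 88.91 rad/s
τ = P/ω = 11200/88.91 = 126 N·m
In lb·ft: 126/1.356 = 92.9 lb·ft

92.9 lb·ft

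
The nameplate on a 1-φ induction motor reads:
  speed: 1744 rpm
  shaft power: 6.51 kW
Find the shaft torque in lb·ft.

ω = 2π × 1744/60 = 182.6 rad/s
τ = P/ω = 6510/182.6 = 35.65 N·m
In lb·ft: 35.65/1.356 = 26.3 lb·ft

26.3 lb·ft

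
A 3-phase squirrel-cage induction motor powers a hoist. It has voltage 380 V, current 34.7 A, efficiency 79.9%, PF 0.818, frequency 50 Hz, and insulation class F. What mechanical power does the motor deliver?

14.9 kW

P_in = √3·V·I·cosφ = 1.732 × 380 × 34.7 × 0.818 = 18682 W
P_out = η·P_in = 0.799 × 18682 = 14927 W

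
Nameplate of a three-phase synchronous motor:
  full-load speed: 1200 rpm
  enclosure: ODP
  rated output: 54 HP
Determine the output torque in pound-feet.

236 lb·ft

P_out = 54 × 746 = 40284 W
ω = 2π × 1200/60 = 125.7 rad/s
τ = P_out/ω = 40284/125.7 = 320.5 N·m
In lb·ft: 320.5/1.356 = 236 lb·ft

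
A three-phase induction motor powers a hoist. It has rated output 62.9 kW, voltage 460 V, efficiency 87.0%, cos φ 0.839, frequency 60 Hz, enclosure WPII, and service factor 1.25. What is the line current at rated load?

108 A

P_out = 62.9 kW = 62900 W
P_in = P_out / η = 62900 / 0.870 = 72299 W
I_L = P_in / (√3·V_L·cosφ) = 72299 / (1.732 × 460 × 0.839) = 108 A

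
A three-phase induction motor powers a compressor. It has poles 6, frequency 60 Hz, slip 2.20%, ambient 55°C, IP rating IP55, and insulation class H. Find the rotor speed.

1174 rpm

n_s = 120f/p = 120×60/6 = 1200 rpm
n = n_s(1 − s) = 1200 × (1 − 0.022) = 1174 rpm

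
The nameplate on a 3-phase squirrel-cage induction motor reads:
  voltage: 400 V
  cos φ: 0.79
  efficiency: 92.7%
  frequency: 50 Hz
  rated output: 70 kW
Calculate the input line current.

138 A

P_out = 70 kW = 70000 W
P_in = P_out / η = 70000 / 0.927 = 75512 W
I_L = P_in / (√3·V_L·cosφ) = 75512 / (1.732 × 400 × 0.79) = 138 A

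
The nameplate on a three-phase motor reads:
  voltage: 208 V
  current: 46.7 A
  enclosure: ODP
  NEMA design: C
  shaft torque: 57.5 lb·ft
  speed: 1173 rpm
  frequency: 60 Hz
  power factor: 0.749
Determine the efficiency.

τ = 57.5 lb·ft × 1.356 = 77.97 N·m
ω = 2π × 1173/60 = 122.8 rad/s; P_out = τω = 77.97 × 122.8 = 9575 W
P_in = √3·V_L·I_L·cosφ = 1.732 × 208 × 46.7 × 0.749 = 12601 W
η = P_out / P_in = 9575 / 12601 = 0.760 = 76.0%

76.0 %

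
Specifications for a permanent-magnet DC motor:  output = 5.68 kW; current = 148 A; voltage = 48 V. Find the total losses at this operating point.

P_in = V·I = 48×148 = 7104 W
P_out = 5680 W
Losses = P_in − P_out = 7104 − 5680 = 1424 W

1420 W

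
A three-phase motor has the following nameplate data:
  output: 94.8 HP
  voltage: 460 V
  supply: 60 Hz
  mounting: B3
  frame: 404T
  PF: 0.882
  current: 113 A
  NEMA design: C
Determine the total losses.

8690 W

P_in = √3·V·I·cosφ = 1.732×460×113×0.882 = 79406 W
P_out = 94.8×746 = 70721 W
Losses = P_in − P_out = 79406 − 70721 = 8685 W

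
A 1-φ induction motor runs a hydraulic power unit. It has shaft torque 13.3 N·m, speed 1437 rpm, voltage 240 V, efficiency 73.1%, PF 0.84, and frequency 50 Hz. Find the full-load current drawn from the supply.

13.6 A

ω = 2π×1437/60 = 150.5 rad/s; P_out = τω = 13.3 × 150.5 = 2002 W
P_in = P_out / η = 2002 / 0.731 = 2739 W
I = P_in / (V·cosφ) = 2739 / (240 × 0.84) = 13.6 A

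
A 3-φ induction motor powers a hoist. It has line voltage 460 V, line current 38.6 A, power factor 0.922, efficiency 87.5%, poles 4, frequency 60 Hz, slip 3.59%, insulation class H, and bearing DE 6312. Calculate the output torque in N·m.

137 N·m

P_in = √3·V·I·cosφ = 1.732 × 460 × 38.6 × 0.922 = 28355 W
P_out = η·P_in = 0.875 × 28355 = 24811 W
n_s = 120×60/4 = 1800 rpm; n = 1800×(1−0.0359) = 1735 rpm
ω = 2π×1735/60 = 181.7 rad/s
τ = P_out/ω = 24811/181.7 = 137 N·m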